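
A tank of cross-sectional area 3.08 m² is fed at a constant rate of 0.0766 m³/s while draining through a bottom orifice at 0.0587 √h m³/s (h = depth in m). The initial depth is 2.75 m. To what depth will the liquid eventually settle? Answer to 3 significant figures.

Level balance: A dh/dt = 0.0766 − 0.0587 √h. Setting dh/dt = 0:
Q_in = 0.0587 √h_ss ⇒ √h_ss = 0.0766/0.0587 = 1.3049.
h_ss = 1.3049² = 1.7029 m. (Since h₀ = 2.75 m > h_ss, the level will fall toward this value.)

1.70 m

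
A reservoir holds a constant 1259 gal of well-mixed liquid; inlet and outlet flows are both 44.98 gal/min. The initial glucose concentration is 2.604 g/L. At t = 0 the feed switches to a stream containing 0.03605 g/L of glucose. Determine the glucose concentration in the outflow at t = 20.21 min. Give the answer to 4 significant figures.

1.283 g/L

Mass balance on the solute (V constant): V dC/dt = Q(C_in − C).
Time constant τ = V/Q = 1259/44.98 = 27.9902 min.
Integrating: C(t) = C_in + (C₀ − C_in) e^(−t/τ).
C(20.21) = 0.03605 + (2.604 − 0.03605)·e^(−20.21/27.9902) = 0.03605 + (2.56795)·0.485761 = 1.28346 g/L.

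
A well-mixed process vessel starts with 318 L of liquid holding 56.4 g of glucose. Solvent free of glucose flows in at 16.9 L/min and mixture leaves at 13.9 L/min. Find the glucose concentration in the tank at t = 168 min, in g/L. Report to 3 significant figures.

Total volume: dV/dt = Q_in − Q_out = 3.0000 L/min, so V(t) = 318 + 3.0000 t and V(168) = 822.00 L.
Solute balance: dm/dt = 0 − Q_out C = −Q_out m/V(t).
dm/m = −Q_out dt/(V₀ + 3.0000 t); integrating gives ln(m/m₀) = −(Q_out/(Q_in−Q_out)) ln(V/V₀).
m = m₀ (V₀/V)^(Q_out/(Q_in−Q_out)) = 56.4 × (318/822.00)^(4.6333) = 0.69229 g.
C = m/V = 0.69229/822.00 = 0.00084220 g/L.

0.000842 g/L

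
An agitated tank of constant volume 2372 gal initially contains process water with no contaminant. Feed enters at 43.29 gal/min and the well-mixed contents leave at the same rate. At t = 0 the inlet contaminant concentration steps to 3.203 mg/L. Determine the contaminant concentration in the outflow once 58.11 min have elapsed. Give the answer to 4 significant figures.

Transient balance on the dissolved component: V dC/dt = Q(C_in − C).
So dC/dt = (C_in − C)/τ with τ = V/Q = 2372/43.29 = 54.7933 min.
This is linear first-order; C(t) = C_in + (C₀ − C_in) e^(−t/τ).
C(58.11) = 3.203 + (0 − 3.203)·e^(−58.11/54.7933) = 3.203 + (-3.20300)·0.346272 = 2.09389 mg/L.

2.094 mg/L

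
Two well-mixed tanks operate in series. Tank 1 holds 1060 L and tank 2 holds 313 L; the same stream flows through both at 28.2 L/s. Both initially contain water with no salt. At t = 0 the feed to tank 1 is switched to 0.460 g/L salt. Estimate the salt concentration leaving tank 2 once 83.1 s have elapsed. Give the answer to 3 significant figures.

Time constants: τᵢ = Vᵢ/Q for each well-mixed tank.
τ₁ = 1060/28.2 = 37.589 s; τ₂ = 313/28.2 = 11.099 s.
Tank 1: C₁ = C_in(1 − e^(−t/τ₁)). Tank 2 (τ₁ ≠ τ₂): C₂ = C_in[1 − (τ₁ e^(−t/τ₁) − τ₂ e^(−t/τ₂))/(τ₁ − τ₂)].
At t = 83.1: e^(−t/τ₁) = 0.10962, e^(−t/τ₂) = 0.00056034.
C₂ = 0.460·[1 − (37.589·0.10962 − 11.099·0.00056034)/(26.489)] = 0.460·0.84469 = 0.38856 g/L.

0.389 g/L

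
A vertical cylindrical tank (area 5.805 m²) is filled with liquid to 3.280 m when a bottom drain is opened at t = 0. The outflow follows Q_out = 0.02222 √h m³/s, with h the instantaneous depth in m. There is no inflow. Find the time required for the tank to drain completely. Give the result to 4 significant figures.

946.3 s

Accumulation of liquid (constant cross-section A): A dh/dt = −0.02222 √h.
∫ h^(−1/2) dh = −(0.02222/A) ∫ dt, giving 2√h = 2√h₀ − (0.02222/A) t.
Set h = 0: 2√h₀ = (0.02222/A) t_empty ⇒ t_empty = 2A√h₀/0.02222.
t_empty = 2·5.805·√3.280/0.02222 = 11.6100·1.81108/0.02222 = 946.292 s.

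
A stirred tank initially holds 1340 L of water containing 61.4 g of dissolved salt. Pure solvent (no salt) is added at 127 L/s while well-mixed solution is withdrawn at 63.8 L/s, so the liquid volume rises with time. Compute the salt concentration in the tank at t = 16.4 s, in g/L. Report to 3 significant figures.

Let m(t) be the amount of salt. Volume: V(t) = V₀ + (Q_in − Q_out) t = 1340 + 63.200 t; V(16.4) = 2376.5 L.
Species balance (pure solvent in): dm/dt = −Q_out · m/V(t).
Separate: dm/m = −Q_out dt/V(t) ⇒ ln(m/m₀) = −(Q_out/(Q_in−Q_out)) ln(V/V₀).
m = m₀ (V₀/V)^(Q_out/(Q_in−Q_out)) = 61.4 × (1340/2376.5)^(1.0095) = 34.433 g.
C = m/V = 34.433/2376.5 = 0.014489 g/L.

0.0145 g/L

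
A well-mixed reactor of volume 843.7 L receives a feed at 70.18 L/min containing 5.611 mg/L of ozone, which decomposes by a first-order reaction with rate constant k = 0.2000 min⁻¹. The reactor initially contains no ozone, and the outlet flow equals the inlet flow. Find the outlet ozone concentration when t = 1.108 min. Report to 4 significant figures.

0.4439 mg/L

Accumulation = in − out − consumed: V dC/dt = Q C_in − Q C − k V C.
dC/dt = (Q/V) C_in − (Q/V + k) C; effective rate a = Q/V + k = 0.0831812 + 0.2000 = 0.283181 min⁻¹.
C_ss = Q C_in/(Q + kV) = 1.64817 mg/L; C(t) = C_ss + (C₀ − C_ss) e^(−a t).
C(1.108) = 1.64817 + (-1.64817)·e^(−0.283181·1.108) = 1.64817 + (-1.64817)·0.730691 = 0.443866 mg/L.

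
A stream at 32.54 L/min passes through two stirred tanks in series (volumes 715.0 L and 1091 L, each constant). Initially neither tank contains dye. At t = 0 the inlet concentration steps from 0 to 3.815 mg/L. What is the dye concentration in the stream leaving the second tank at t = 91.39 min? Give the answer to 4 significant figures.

Each tank obeys Vᵢ dCᵢ/dt = Q(Cᵢ₋₁ − Cᵢ), so τᵢ = Vᵢ/Q.
τ₁ = 715.0/32.54 = 21.9730 min; τ₂ = 1091/32.54 = 33.5280 min.
Tank 1: C₁ = C_in(1 − e^(−t/τ₁)). Tank 2 (τ₁ ≠ τ₂): C₂ = C_in[1 − (τ₁ e^(−t/τ₁) − τ₂ e^(−t/τ₂))/(τ₁ − τ₂)].
At t = 91.39: e^(−t/τ₁) = 0.0156200, e^(−t/τ₂) = 0.0654948.
C₂ = 3.815·[1 − (21.9730·0.0156200 − 33.5280·0.0654948)/(-11.5550)] = 3.815·0.839663 = 3.20332 mg/L.

3.203 mg/L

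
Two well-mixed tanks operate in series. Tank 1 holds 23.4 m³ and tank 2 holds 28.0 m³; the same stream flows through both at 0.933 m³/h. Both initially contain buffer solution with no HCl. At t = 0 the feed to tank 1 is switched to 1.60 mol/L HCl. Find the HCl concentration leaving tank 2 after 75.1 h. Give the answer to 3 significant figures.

Species balance on tank i: dCᵢ/dt = (Cᵢ₋₁ − Cᵢ)/τᵢ with τᵢ = Vᵢ/Q.
τ₁ = 23.4/0.933 = 25.080 h; τ₂ = 28.0/0.933 = 30.011 h.
Solving the cascade with C₁(0)=C₂(0)=0 gives C₂(t) = C_in[1 − (τ₁ e^(−t/τ₁) − τ₂ e^(−t/τ₂))/(τ₁ − τ₂)].
At t = 75.1: e^(−t/τ₁) = 0.050068, e^(−t/τ₂) = 0.081885.
C₂ = 1.60·[1 − (25.080·0.050068 − 30.011·0.081885)/(-4.9303)] = 1.60·0.75626 = 1.2100 mol/L.

1.21 mol/L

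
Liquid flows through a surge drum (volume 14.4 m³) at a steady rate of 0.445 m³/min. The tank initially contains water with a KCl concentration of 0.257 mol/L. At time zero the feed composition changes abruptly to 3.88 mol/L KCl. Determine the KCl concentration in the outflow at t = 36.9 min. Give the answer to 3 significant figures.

Species balance on the tank: V dC/dt = Q(C_in − C).
Rewrite as dC/dt + C/τ = C_in/τ, τ = V/Q = 32.360 min.
C approaches C_in exponentially: C(t) = C_in + (C₀ − C_in) e^(−t/τ).
C(36.9) = 3.88 + (0.257 − 3.88)·e^(−36.9/32.360) = 3.88 + (-3.6230)·0.31972 = 2.7217 mol/L.

2.72 mol/L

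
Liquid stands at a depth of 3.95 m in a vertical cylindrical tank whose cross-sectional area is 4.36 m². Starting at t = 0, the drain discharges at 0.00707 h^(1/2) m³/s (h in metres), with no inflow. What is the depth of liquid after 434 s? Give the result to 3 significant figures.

2.68 m

With no inflow, A dh/dt = −0.00707 √h.
This is separable: 2 d(√h)/dt = −0.00707/A, so √h = √h₀ − (0.00707/(2A)) t.
√h = √3.95 − 0.00707·434/(2·4.36) = 1.9875 − 0.35188 = 1.6356.
h = 1.6356² = 2.6751 m.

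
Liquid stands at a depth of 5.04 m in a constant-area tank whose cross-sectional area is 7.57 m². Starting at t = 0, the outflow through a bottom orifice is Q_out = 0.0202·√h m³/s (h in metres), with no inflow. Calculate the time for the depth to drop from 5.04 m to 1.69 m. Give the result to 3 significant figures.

A dh/dt = −Q_out = −0.0202 √h.
This is separable: 2 d(√h)/dt = −0.0202/A, so √h = √h₀ − (0.0202/(2A)) t.
t = 2A(√h₀ − √h)/0.0202 = 2·7.57·(√5.04 − √1.69)/0.0202
  = 15.140 × (2.2450 − 1.3000) / 0.0202 = 708.28 s.

708 s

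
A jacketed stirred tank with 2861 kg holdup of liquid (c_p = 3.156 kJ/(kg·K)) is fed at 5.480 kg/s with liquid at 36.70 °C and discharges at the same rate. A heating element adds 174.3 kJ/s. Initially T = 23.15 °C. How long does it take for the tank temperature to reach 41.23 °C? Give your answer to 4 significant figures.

M c_p dT/dt = ṁ c_p (T_in − T) + Q̇.
τ = M/ṁ = 522.080 s; T_ss = T_in + Q̇/(ṁ c_p) = 46.7781 °C.
T(t) = T_ss + (T₀ − T_ss) e^(−t/τ). Set T = 41.23:
e^(−t/τ) = (41.23 − 46.7781)/(23.15 − 46.7781) = 0.234810
t = −522.080 · ln(0.234810) = 756.483 s.

756.5 s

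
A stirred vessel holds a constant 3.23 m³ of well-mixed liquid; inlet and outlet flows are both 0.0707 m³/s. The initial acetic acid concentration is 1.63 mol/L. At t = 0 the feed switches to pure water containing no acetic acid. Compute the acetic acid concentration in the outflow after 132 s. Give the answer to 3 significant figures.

Species balance on the tank: V dC/dt = Q(C_in − C).
Rewrite as dC/dt + C/τ = C_in/τ, τ = V/Q = 45.686 s.
C approaches C_in exponentially: C(t) = C_in + (C₀ − C_in) e^(−t/τ).
C(132) = 0 + (1.63 − 0)·e^(−132/45.686) = 0 + (1.6300)·0.055616 = 0.090654 mol/L.

0.0907 mol/L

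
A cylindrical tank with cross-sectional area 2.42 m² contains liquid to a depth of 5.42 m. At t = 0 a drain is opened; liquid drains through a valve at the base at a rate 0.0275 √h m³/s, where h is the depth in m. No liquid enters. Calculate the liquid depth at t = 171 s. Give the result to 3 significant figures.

Mass balance (ρ constant): A dh/dt = −0.0275 √h.
This is separable: 2 d(√h)/dt = −0.0275/A, so √h = √h₀ − (0.0275/(2A)) t.
√h = √5.42 − 0.0275·171/(2·2.42) = 2.3281 − 0.97159 = 1.3565.
h = 1.3565² = 1.8401 m.

1.84 m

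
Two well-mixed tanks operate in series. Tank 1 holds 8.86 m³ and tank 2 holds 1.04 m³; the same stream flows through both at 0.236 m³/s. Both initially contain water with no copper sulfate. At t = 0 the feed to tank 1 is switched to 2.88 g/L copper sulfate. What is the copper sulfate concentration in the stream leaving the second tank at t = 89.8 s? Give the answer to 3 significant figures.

2.58 g/L

Time constants: τᵢ = Vᵢ/Q for each well-mixed tank.
τ₁ = 8.86/0.236 = 37.542 s; τ₂ = 1.04/0.236 = 4.4068 s.
Tank 1: C₁ = C_in(1 − e^(−t/τ₁)). Tank 2 (τ₁ ≠ τ₂): C₂ = C_in[1 − (τ₁ e^(−t/τ₁) − τ₂ e^(−t/τ₂))/(τ₁ − τ₂)].
At t = 89.8: e^(−t/τ₁) = 0.091450, e^(−t/τ₂) = 1.4128e-09.
C₂ = 2.88·[1 − (37.542·0.091450 − 4.4068·1.4128e-09)/(33.136)] = 2.88·0.89639 = 2.5816 g/L.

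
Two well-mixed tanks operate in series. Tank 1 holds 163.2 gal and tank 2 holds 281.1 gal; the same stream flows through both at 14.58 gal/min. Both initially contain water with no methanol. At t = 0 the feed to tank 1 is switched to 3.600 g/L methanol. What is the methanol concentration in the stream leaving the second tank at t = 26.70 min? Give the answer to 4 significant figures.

Time constants: τᵢ = Vᵢ/Q for each well-mixed tank.
τ₁ = 163.2/14.58 = 11.1934 min; τ₂ = 281.1/14.58 = 19.2798 min.
Tank 1: C₁ = C_in(1 − e^(−t/τ₁)). Tank 2 (τ₁ ≠ τ₂): C₂ = C_in[1 − (τ₁ e^(−t/τ₁) − τ₂ e^(−t/τ₂))/(τ₁ − τ₂)].
At t = 26.70: e^(−t/τ₁) = 0.0920585, e^(−t/τ₂) = 0.250357.
C₂ = 3.600·[1 − (11.1934·0.0920585 − 19.2798·0.250357)/(-8.08642)] = 3.600·0.530522 = 1.90988 g/L.

1.910 g/L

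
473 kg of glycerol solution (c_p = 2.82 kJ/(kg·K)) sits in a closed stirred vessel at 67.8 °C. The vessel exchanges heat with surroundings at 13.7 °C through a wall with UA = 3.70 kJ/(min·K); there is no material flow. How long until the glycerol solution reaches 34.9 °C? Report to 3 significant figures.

338 min

Lumped-capacitance energy balance: M c_p dT/dt = UA(T_amb − T).
τ = M c_p/UA = 360.50 min; T_ss = T_amb = 13.700 °C.
T(t) = T_ss + (T₀ − T_ss)e^(−t/τ); set T = 34.9:
t = −τ ln[(T − T_ss)/(T₀ − T_ss)] = −360.50 · ln(0.39187) = 337.73 min.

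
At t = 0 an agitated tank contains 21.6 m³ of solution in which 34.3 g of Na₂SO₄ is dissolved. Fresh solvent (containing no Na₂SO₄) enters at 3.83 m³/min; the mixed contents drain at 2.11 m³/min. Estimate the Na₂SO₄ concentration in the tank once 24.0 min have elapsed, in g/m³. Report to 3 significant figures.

0.147 g/m³

Let m(t) be the amount of Na₂SO₄. Volume: V(t) = V₀ + (Q_in − Q_out) t = 21.6 + 1.7200 t; V(24.0) = 62.880 m³.
Species balance (pure solvent in): dm/dt = −Q_out · m/V(t).
Separate: dm/m = −Q_out dt/V(t) ⇒ ln(m/m₀) = −(Q_out/(Q_in−Q_out)) ln(V/V₀).
m = m₀ (V₀/V)^(Q_out/(Q_in−Q_out)) = 34.3 × (21.6/62.880)^(1.2267) = 9.2473 g.
C = m/V = 9.2473/62.880 = 0.14706 g/m³.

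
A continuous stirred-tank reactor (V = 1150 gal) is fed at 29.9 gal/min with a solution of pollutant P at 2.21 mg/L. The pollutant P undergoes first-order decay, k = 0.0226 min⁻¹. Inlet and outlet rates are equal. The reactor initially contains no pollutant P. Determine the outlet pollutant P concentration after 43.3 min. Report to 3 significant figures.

1.04 mg/L

Accumulation = in − out − consumed: V dC/dt = Q C_in − Q C − k V C.
dC/dt = (Q/V) C_in − (Q/V + k) C; effective rate a = Q/V + k = 0.026000 + 0.0226 = 0.048600 min⁻¹.
C_ss = Q C_in/(Q + kV) = 1.1823 mg/L; C(t) = C_ss + (C₀ − C_ss) e^(−a t).
C(43.3) = 1.1823 + (-1.1823)·e^(−0.048600·43.3) = 1.1823 + (-1.1823)·0.12192 = 1.0382 mg/L.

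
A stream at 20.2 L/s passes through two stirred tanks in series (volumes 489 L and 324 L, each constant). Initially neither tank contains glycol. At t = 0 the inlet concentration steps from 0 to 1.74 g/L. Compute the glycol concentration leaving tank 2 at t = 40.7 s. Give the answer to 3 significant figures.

Time constants: τᵢ = Vᵢ/Q for each well-mixed tank.
τ₁ = 489/20.2 = 24.208 s; τ₂ = 324/20.2 = 16.040 s.
Solving the cascade with C₁(0)=C₂(0)=0 gives C₂(t) = C_in[1 − (τ₁ e^(−t/τ₁) − τ₂ e^(−t/τ₂))/(τ₁ − τ₂)].
At t = 40.7: e^(−t/τ₁) = 0.18614, e^(−t/τ₂) = 0.079066.
C₂ = 1.74·[1 − (24.208·0.18614 − 16.040·0.079066)/(8.1683)] = 1.74·0.60361 = 1.0503 g/L.

1.05 g/L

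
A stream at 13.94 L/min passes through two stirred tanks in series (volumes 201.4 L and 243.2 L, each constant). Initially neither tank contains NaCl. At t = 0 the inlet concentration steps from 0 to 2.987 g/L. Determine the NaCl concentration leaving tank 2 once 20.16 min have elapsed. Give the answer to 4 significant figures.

Species balance on tank i: dCᵢ/dt = (Cᵢ₋₁ − Cᵢ)/τᵢ with τᵢ = Vᵢ/Q.
τ₁ = 201.4/13.94 = 14.4476 min; τ₂ = 243.2/13.94 = 17.4462 min.
Tank 1: C₁ = C_in(1 − e^(−t/τ₁)). Tank 2 (τ₁ ≠ τ₂): C₂ = C_in[1 − (τ₁ e^(−t/τ₁) − τ₂ e^(−t/τ₂))/(τ₁ − τ₂)].
At t = 20.16: e^(−t/τ₁) = 0.247738, e^(−t/τ₂) = 0.314883.
C₂ = 2.987·[1 − (14.4476·0.247738 − 17.4462·0.314883)/(-2.99857)] = 2.987·0.361597 = 1.08009 g/L.

1.080 g/L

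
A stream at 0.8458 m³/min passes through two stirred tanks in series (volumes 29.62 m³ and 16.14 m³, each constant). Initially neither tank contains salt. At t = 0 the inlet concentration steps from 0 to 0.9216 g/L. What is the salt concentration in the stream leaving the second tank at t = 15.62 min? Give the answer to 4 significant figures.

Each tank obeys Vᵢ dCᵢ/dt = Q(Cᵢ₋₁ − Cᵢ), so τᵢ = Vᵢ/Q.
τ₁ = 29.62/0.8458 = 35.0201 min; τ₂ = 16.14/0.8458 = 19.0825 min.
Tank 1: C₁ = C_in(1 − e^(−t/τ₁)). Tank 2 (τ₁ ≠ τ₂): C₂ = C_in[1 − (τ₁ e^(−t/τ₁) − τ₂ e^(−t/τ₂))/(τ₁ − τ₂)].
At t = 15.62: e^(−t/τ₁) = 0.640165, e^(−t/τ₂) = 0.441071.
C₂ = 0.9216·[1 − (35.0201·0.640165 − 19.0825·0.441071)/(15.9376)] = 0.9216·0.121454 = 0.111932 g/L.

0.1119 g/L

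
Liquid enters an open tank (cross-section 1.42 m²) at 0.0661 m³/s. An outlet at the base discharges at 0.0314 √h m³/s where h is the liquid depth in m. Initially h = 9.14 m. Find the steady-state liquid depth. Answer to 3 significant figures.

4.43 m

Mass balance (ρ constant): A dh/dt = Q_in − 0.0314 √h. At steady state dh/dt = 0:
Q_in = 0.0314 √h_ss ⇒ √h_ss = 0.0661/0.0314 = 2.1051.
h_ss = 2.1051² = 4.4314 m. (Since h₀ = 9.14 m > h_ss, the level will fall toward this value.)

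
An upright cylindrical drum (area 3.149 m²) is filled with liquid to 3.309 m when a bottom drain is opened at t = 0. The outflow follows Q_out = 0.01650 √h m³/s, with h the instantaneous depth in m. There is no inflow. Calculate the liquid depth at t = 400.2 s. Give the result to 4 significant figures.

0.5938 m

Unsteady balance on liquid volume: A dh/dt = −0.01650 √h.
This is separable: 2 d(√h)/dt = −0.01650/A, so √h = √h₀ − (0.01650/(2A)) t.
√h = √3.309 − 0.01650·400.2/(2·3.149) = 1.81907 − 1.04848 = 0.770590.
h = 0.770590² = 0.593809 m.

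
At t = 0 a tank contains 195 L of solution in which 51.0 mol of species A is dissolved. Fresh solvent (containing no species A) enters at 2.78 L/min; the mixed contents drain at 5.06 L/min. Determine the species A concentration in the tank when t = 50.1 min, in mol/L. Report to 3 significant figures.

0.0893 mol/L

Total volume: dV/dt = Q_in − Q_out = -2.2800 L/min, so V(t) = 195 − 2.2800 t and V(50.1) = 80.772 L.
No species A enters, so dm/dt = −Q_out · (m/V).
Separate: dm/m = −Q_out dt/V(t) ⇒ ln(m/m₀) = −(Q_out/(Q_in−Q_out)) ln(V/V₀).
m = m₀ (V₀/V)^(Q_out/(Q_in−Q_out)) = 51.0 × (195/80.772)^(-2.2193) = 7.2124 mol.
C = m/V = 7.2124/80.772 = 0.089294 mol/L.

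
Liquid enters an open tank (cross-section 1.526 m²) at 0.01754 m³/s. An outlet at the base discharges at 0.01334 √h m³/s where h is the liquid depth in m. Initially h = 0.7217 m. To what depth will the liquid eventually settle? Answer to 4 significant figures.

1.729 m

Level balance: A dh/dt = 0.01754 − 0.01334 √h. Setting dh/dt = 0:
Q_in = 0.01334 √h_ss ⇒ √h_ss = 0.01754/0.01334 = 1.31484.
h_ss = 1.31484² = 1.72881 m. (Since h₀ = 0.7217 m < h_ss, the level will rise toward this value.)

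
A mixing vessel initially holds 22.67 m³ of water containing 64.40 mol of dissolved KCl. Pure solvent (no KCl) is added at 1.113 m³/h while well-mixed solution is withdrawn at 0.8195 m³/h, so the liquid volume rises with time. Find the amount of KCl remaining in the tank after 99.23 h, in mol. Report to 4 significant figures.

Let m(t) be the amount of KCl. Volume: V(t) = V₀ + (Q_in − Q_out) t = 22.67 + 0.293500 t; V(99.23) = 51.7940 m³.
Species balance (pure solvent in): dm/dt = −Q_out · m/V(t).
dm/m = −Q_out dt/(V₀ + 0.293500 t); integrating gives ln(m/m₀) = −(Q_out/(Q_in−Q_out)) ln(V/V₀).
m = m₀ (V₀/V)^(Q_out/(Q_in−Q_out)) = 64.40 × (22.67/51.7940)^(2.79216) = 6.41179 mol.

6.412 mol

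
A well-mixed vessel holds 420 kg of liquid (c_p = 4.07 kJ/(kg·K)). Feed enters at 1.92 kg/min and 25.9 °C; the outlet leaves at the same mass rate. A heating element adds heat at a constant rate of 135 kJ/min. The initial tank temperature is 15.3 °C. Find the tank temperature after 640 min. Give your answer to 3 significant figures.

Energy balance: M c_p dT/dt = ṁ c_p (T_in − T) + 135.
τ = M/ṁ = 218.75 min; T_ss = T_in + Q̇/(ṁ c_p) = 25.9 + 135/(1.92·4.07) = 43.176 °C.
Solution: T(t) = T_ss + (T₀ − T_ss) e^(−t/τ).
T(640) = 43.176 + (-27.876)·e^(−640/218.75) = 43.176 + (-27.876)·0.053626 = 41.681 °C.

41.7 °C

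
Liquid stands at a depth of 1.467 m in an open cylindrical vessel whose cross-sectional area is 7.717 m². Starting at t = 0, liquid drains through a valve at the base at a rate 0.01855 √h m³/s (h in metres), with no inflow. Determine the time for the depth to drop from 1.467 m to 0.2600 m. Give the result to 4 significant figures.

583.5 s

Mass balance (ρ constant): A dh/dt = −0.01855 √h.
∫ h^(−1/2) dh = −(0.01855/A) ∫ dt, giving 2√h = 2√h₀ − (0.01855/A) t.
t = 2A(√h₀ − √h)/0.01855 = 2·7.717·(√1.467 − √0.2600)/0.01855
  = 15.4340 × (1.21120 − 0.509902) / 0.01855 = 583.493 s.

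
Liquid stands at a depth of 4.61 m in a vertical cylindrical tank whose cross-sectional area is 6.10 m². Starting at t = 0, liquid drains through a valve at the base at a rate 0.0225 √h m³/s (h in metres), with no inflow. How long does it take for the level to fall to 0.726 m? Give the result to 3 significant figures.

702 s

With no inflow, A dh/dt = −0.0225 √h.
This is separable: 2 d(√h)/dt = −0.0225/A, so √h = √h₀ − (0.0225/(2A)) t.
t = 2A(√h₀ − √h)/0.0225 = 2·6.10·(√4.61 − √0.726)/0.0225
  = 12.200 × (2.1471 − 0.85206) / 0.0225 = 702.20 s.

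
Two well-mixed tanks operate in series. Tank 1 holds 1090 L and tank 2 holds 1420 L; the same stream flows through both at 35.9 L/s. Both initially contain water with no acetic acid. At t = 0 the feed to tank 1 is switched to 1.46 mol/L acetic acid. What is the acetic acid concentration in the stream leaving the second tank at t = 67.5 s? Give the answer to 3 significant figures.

0.842 mol/L

Time constants: τᵢ = Vᵢ/Q for each well-mixed tank.
τ₁ = 1090/35.9 = 30.362 s; τ₂ = 1420/35.9 = 39.554 s.
Solving the cascade with C₁(0)=C₂(0)=0 gives C₂(t) = C_in[1 − (τ₁ e^(−t/τ₁) − τ₂ e^(−t/τ₂))/(τ₁ − τ₂)].
At t = 67.5: e^(−t/τ₁) = 0.10827, e^(−t/τ₂) = 0.18150.
C₂ = 1.46·[1 − (30.362·0.10827 − 39.554·0.18150)/(-9.1922)] = 1.46·0.57662 = 0.84186 mol/L.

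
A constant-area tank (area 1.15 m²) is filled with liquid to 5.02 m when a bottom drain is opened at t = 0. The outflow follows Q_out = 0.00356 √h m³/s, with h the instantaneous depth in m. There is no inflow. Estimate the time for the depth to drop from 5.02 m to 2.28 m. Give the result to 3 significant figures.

472 s

A dh/dt = −Q_out = −0.00356 √h.
∫ h^(−1/2) dh = −(0.00356/A) ∫ dt, giving 2√h = 2√h₀ − (0.00356/A) t.
t = 2A(√h₀ − √h)/0.00356 = 2·1.15·(√5.02 − √2.28)/0.00356
  = 2.3000 × (2.2405 − 1.5100) / 0.00356 = 472.00 s.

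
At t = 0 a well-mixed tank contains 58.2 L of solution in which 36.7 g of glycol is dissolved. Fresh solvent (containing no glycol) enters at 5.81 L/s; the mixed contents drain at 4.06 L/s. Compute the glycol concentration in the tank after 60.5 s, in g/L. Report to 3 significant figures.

0.0202 g/L

Let m(t) be the amount of glycol. Volume: V(t) = V₀ + (Q_in − Q_out) t = 58.2 + 1.7500 t; V(60.5) = 164.07 L.
Species balance (pure solvent in): dm/dt = −Q_out · m/V(t).
dm/m = −Q_out dt/(V₀ + 1.7500 t); integrating gives ln(m/m₀) = −(Q_out/(Q_in−Q_out)) ln(V/V₀).
m = m₀ (V₀/V)^(Q_out/(Q_in−Q_out)) = 36.7 × (58.2/164.07)^(2.3200) = 3.3143 g.
C = m/V = 3.3143/164.07 = 0.020200 g/L.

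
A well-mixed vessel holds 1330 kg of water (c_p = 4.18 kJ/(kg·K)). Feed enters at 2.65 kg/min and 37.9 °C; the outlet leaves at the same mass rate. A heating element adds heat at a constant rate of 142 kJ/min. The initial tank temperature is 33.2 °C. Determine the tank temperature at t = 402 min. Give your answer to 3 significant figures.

Heat balance on the well-mixed liquid: M c_p dT/dt = ṁ c_p (T_in − T) + 142.
Rearrange: dT/dt = (T_ss − T)/τ with τ = M/ṁ = 501.89 min and T_ss = T_in + Q̇/(ṁ c_p) = 50.719 °C.
T approaches T_ss exponentially: T(t) = T_ss + (T₀ − T_ss) e^(−t/τ).
T(402) = 50.719 + (-17.519)·e^(−402/501.89) = 50.719 + (-17.519)·0.44889 = 42.855 °C.

42.9 °C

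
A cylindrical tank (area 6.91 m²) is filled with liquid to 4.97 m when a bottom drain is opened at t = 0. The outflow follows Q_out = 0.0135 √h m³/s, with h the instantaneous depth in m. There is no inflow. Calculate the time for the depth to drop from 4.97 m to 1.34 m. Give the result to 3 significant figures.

1100 s

A dh/dt = −Q_out = −0.0135 √h.
∫ h^(−1/2) dh = −(0.0135/A) ∫ dt, giving 2√h = 2√h₀ − (0.0135/A) t.
t = 2A(√h₀ − √h)/0.0135 = 2·6.91·(√4.97 − √1.34)/0.0135
  = 13.820 × (2.2293 − 1.1576) / 0.0135 = 1097.2 s.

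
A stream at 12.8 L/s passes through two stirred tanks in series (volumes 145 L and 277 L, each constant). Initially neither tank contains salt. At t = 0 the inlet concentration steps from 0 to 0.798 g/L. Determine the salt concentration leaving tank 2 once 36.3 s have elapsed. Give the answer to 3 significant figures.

0.521 g/L

Each tank obeys Vᵢ dCᵢ/dt = Q(Cᵢ₋₁ − Cᵢ), so τᵢ = Vᵢ/Q.
τ₁ = 145/12.8 = 11.328 s; τ₂ = 277/12.8 = 21.641 s.
Solving the cascade with C₁(0)=C₂(0)=0 gives C₂(t) = C_in[1 − (τ₁ e^(−t/τ₁) − τ₂ e^(−t/τ₂))/(τ₁ − τ₂)].
At t = 36.3: e^(−t/τ₁) = 0.040583, e^(−t/τ₂) = 0.18686.
C₂ = 0.798·[1 − (11.328·0.040583 − 21.641·0.18686)/(-10.312)] = 0.798·0.65246 = 0.52066 g/L.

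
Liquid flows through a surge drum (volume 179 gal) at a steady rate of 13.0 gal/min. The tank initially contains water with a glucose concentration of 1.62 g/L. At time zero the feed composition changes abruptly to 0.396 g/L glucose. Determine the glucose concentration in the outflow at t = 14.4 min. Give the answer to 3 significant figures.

Accumulation = in − out for the solute gives V dC/dt = Q(C_in − C).
Time constant τ = V/Q = 179/13.0 = 13.769 min.
C approaches C_in exponentially: C(t) = C_in + (C₀ − C_in) e^(−t/τ).
C(14.4) = 0.396 + (1.62 − 0.396)·e^(−14.4/13.769) = 0.396 + (1.2240)·0.35141 = 0.82612 g/L.

0.826 g/L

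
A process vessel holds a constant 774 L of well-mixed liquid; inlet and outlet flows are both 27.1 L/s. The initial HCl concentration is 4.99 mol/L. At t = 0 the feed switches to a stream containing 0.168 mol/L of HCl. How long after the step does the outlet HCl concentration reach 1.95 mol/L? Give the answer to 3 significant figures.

Unsteady species balance (constant V, well mixed): V dC/dt = Q(C_in − C), so τ = V/Q = 28.561 s.
C(t) = C_in + (C₀ − C_in) e^(−t/τ). Set C = 1.95 and solve for t:
e^(−t/τ) = (C − C_in)/(C₀ − C_in) = (1.95 − 0.168)/(4.99 − 0.168) = 0.36956
t = −τ ln(…) = 28.561 × 0.99545 = 28.431 s.

28.4 s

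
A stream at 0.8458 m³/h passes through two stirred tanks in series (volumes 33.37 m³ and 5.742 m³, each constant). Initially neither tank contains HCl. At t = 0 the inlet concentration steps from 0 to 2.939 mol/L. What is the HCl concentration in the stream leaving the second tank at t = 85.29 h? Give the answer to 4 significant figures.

Each tank obeys Vᵢ dCᵢ/dt = Q(Cᵢ₋₁ − Cᵢ), so τᵢ = Vᵢ/Q.
τ₁ = 33.37/0.8458 = 39.4538 h; τ₂ = 5.742/0.8458 = 6.78884 h.
Tank 1: C₁ = C_in(1 − e^(−t/τ₁)). Tank 2 (τ₁ ≠ τ₂): C₂ = C_in[1 − (τ₁ e^(−t/τ₁) − τ₂ e^(−t/τ₂))/(τ₁ − τ₂)].
At t = 85.29: e^(−t/τ₁) = 0.115121, e^(−t/τ₂) = 3.49818e-06.
C₂ = 2.939·[1 − (39.4538·0.115121 − 6.78884·3.49818e-06)/(32.6649)] = 2.939·0.860954 = 2.53034 mol/L.

2.530 mol/L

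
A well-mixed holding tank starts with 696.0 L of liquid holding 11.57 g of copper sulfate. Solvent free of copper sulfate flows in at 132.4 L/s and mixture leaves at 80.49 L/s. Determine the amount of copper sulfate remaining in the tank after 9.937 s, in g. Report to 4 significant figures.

4.897 g

Let m(t) be the amount of copper sulfate. Volume: V(t) = V₀ + (Q_in − Q_out) t = 696.0 + 51.9100 t; V(9.937) = 1211.83 L.
No copper sulfate enters, so dm/dt = −Q_out · (m/V).
dm/m = −Q_out dt/(V₀ + 51.9100 t); integrating gives ln(m/m₀) = −(Q_out/(Q_in−Q_out)) ln(V/V₀).
m = m₀ (V₀/V)^(Q_out/(Q_in−Q_out)) = 11.57 × (696.0/1211.83)^(1.55057) = 4.89673 g.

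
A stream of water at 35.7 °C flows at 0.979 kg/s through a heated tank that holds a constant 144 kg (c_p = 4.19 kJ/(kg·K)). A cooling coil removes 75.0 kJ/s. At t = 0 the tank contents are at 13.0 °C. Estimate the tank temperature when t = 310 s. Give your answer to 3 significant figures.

16.9 °C

First-law balance (no shaft work): M c_p dT/dt = ṁ c_p (T_in − T) − 75.0.
Rearrange: dT/dt = (T_ss − T)/τ with τ = M/ṁ = 147.09 s and T_ss = T_in − Q̇/(ṁ c_p) = 17.416 °C.
Integrating: T(t) = T_ss + (T₀ − T_ss) e^(−t/τ).
T(310) = 17.416 + (-4.4163)·e^(−310/147.09) = 17.416 + (-4.4163)·0.12153 = 16.880 °C.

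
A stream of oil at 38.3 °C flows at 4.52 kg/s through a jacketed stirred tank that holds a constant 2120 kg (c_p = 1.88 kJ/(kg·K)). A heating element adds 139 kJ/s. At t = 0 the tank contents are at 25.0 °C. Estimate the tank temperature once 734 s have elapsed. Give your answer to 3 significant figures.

48.5 °C

M c_p dT/dt = ṁ c_p (T_in − T) + Q̇.
τ = M/ṁ = 469.03 s; T_ss = T_in + Q̇/(ṁ c_p) = 38.3 + 139/(4.52·1.88) = 54.658 °C.
Integrating: T(t) = T_ss + (T₀ − T_ss) e^(−t/τ).
T(734) = 54.658 + (-29.658)·e^(−734/469.03) = 54.658 + (-29.658)·0.20910 = 48.456 °C.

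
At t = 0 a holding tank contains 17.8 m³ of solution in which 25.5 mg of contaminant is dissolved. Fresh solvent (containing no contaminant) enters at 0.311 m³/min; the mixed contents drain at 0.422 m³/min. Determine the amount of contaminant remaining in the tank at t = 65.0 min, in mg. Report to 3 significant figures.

Total volume: dV/dt = Q_in − Q_out = -0.11100 m³/min, so V(t) = 17.8 − 0.11100 t and V(65.0) = 10.585 m³.
No contaminant enters, so dm/dt = −Q_out · (m/V).
dm/m = −Q_out dt/(V₀ − 0.11100 t); integrating gives ln(m/m₀) = −(Q_out/(Q_in−Q_out)) ln(V/V₀).
m = m₀ (V₀/V)^(Q_out/(Q_in−Q_out)) = 25.5 × (17.8/10.585)^(-3.8018) = 3.5348 mg.

3.53 mg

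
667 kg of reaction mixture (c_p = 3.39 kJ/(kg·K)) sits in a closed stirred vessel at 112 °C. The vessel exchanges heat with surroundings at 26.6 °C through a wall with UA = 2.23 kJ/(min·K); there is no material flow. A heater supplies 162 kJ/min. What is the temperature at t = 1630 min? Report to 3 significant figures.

Heat balance on the well-mixed liquid: M c_p dT/dt = −UA(T − T_amb) + Q̇.
dT/dt = (T_ss − T)/τ with T_ss = T_amb + Q̇/UA = 26.6 + 162/2.23 = 99.246 °C, τ = M c_p/UA = 667·3.39/2.23 = 1014.0 min.
Integrating: T(t) = T_ss + (T₀ − T_ss) e^(−t/τ).
T(1630) = 99.246 + (12.754)·0.20038 = 101.80 °C.

102 °C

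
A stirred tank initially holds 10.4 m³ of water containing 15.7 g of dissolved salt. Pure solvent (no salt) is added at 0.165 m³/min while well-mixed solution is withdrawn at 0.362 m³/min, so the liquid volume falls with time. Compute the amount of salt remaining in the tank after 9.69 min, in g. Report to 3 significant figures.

Total volume: dV/dt = Q_in − Q_out = -0.19700 m³/min, so V(t) = 10.4 − 0.19700 t and V(9.69) = 8.4911 m³.
No salt enters, so dm/dt = −Q_out · (m/V).
Separate: dm/m = −Q_out dt/V(t) ⇒ ln(m/m₀) = −(Q_out/(Q_in−Q_out)) ln(V/V₀).
m = m₀ (V₀/V)^(Q_out/(Q_in−Q_out)) = 15.7 × (10.4/8.4911)^(-1.8376) = 10.816 g.

10.8 g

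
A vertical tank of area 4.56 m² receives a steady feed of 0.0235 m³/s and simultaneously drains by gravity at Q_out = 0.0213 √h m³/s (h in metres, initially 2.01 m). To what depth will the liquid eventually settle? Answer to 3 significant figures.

A dh/dt = Q_in − 0.0213 √h. Steady state requires inflow = outflow:
Q_in = 0.0213 √h_ss ⇒ √h_ss = 0.0235/0.0213 = 1.1033.
h_ss = 1.1033² = 1.2172 m. (Since h₀ = 2.01 m > h_ss, the level will fall toward this value.)

1.22 m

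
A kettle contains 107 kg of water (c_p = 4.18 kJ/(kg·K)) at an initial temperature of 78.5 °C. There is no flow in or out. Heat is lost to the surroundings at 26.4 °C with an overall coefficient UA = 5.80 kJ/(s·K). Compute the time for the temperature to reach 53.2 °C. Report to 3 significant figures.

51.3 s

Lumped-capacitance energy balance: M c_p dT/dt = UA(T_amb − T).
τ = M c_p/UA = 77.114 s; T_ss = T_amb = 26.400 °C.
T(t) = T_ss + (T₀ − T_ss)e^(−t/τ); set T = 53.2:
t = −τ ln[(T − T_ss)/(T₀ − T_ss)] = −77.114 · ln(0.51440) = 51.262 s.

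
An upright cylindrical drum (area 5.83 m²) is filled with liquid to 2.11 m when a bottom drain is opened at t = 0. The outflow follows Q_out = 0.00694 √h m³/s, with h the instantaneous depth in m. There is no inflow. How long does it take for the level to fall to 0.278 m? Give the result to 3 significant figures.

1550 s

Unsteady balance on liquid volume: A dh/dt = −0.00694 √h.
Separate and integrate: 2(√h − √h₀) = −(0.00694/A) t.
t = 2A(√h₀ − √h)/0.00694 = 2·5.83·(√2.11 − √0.278)/0.00694
  = 11.660 × (1.4526 − 0.52726) / 0.00694 = 1554.7 s.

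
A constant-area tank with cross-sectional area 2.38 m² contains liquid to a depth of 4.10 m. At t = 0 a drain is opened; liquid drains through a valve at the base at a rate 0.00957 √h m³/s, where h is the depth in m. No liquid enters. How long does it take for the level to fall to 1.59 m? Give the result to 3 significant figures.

380 s

A dh/dt = −Q_out = −0.00957 √h.
This is separable: 2 d(√h)/dt = −0.00957/A, so √h = √h₀ − (0.00957/(2A)) t.
t = 2A(√h₀ − √h)/0.00957 = 2·2.38·(√4.10 − √1.59)/0.00957
  = 4.7600 × (2.0248 − 1.2610) / 0.00957 = 379.95 s.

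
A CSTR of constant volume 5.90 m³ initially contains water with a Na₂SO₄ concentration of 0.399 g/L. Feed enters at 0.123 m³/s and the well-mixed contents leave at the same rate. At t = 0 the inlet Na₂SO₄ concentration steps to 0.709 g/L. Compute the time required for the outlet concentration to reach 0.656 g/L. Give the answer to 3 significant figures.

Mass balance on the solute (V constant): V dC/dt = Q(C_in − C), so τ = V/Q = 47.967 s.
C(t) = C_in + (C₀ − C_in) e^(−t/τ). Set C = 0.656 and solve for t:
e^(−t/τ) = (C − C_in)/(C₀ − C_in) = (0.656 − 0.709)/(0.399 − 0.709) = 0.17097
t = −τ ln(…) = 47.967 × 1.7663 = 84.724 s.

84.7 s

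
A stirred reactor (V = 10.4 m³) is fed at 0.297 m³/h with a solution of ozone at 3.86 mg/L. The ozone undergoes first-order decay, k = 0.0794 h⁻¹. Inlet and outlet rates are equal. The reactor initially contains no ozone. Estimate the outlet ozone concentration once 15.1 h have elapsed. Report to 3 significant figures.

V dC/dt = Q(C_in − C) − k V C.
This is linear with rate a = Q/V + k = 0.10796 h⁻¹.
C_ss = Q C_in/(Q + kV) = 1.0211 mg/L; C(t) = C_ss + (C₀ − C_ss) e^(−a t).
C(15.1) = 1.0211 + (-1.0211)·e^(−0.10796·15.1) = 1.0211 + (-1.0211)·0.19590 = 0.82105 mg/L.

0.821 mg/L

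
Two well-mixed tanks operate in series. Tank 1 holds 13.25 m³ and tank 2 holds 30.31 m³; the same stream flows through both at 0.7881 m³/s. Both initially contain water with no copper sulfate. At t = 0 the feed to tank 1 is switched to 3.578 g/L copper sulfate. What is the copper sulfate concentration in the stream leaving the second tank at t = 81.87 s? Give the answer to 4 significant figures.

2.843 g/L

Time constants: τᵢ = Vᵢ/Q for each well-mixed tank.
τ₁ = 13.25/0.7881 = 16.8126 s; τ₂ = 30.31/0.7881 = 38.4596 s.
Solving the cascade with C₁(0)=C₂(0)=0 gives C₂(t) = C_in[1 − (τ₁ e^(−t/τ₁) − τ₂ e^(−t/τ₂))/(τ₁ − τ₂)].
At t = 81.87: e^(−t/τ₁) = 0.00767670, e^(−t/τ₂) = 0.118989.
C₂ = 3.578·[1 − (16.8126·0.00767670 − 38.4596·0.118989)/(-21.6470)] = 3.578·0.794559 = 2.84293 g/L.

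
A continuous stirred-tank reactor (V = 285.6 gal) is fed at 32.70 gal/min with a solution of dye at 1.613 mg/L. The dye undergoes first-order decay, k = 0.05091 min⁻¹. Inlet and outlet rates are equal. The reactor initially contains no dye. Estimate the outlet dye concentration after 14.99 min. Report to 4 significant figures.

Species balance: V dC/dt = Q C_in − Q C − k V C.
This is linear with rate a = Q/V + k = 0.165406 min⁻¹.
C_ss = Q C_in/(Q + kV) = 1.11654 mg/L; C(t) = C_ss + (C₀ − C_ss) e^(−a t).
C(14.99) = 1.11654 + (-1.11654)·e^(−0.165406·14.99) = 1.11654 + (-1.11654)·0.0837907 = 1.02298 mg/L.

1.023 mg/L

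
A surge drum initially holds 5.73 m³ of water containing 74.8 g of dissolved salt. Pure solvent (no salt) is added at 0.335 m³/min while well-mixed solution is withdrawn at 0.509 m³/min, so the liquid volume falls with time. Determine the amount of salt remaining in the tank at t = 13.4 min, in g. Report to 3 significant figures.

Total volume: dV/dt = Q_in − Q_out = -0.17400 m³/min, so V(t) = 5.73 − 0.17400 t and V(13.4) = 3.3984 m³.
No salt enters, so dm/dt = −Q_out · (m/V).
Separate: dm/m = −Q_out dt/V(t) ⇒ ln(m/m₀) = −(Q_out/(Q_in−Q_out)) ln(V/V₀).
m = m₀ (V₀/V)^(Q_out/(Q_in−Q_out)) = 74.8 × (5.73/3.3984)^(-2.9253) = 16.226 g.

16.2 g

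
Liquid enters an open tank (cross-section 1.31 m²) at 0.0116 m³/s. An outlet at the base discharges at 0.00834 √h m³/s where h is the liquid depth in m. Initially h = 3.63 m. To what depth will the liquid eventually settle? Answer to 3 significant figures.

1.93 m

Level balance: A dh/dt = 0.0116 − 0.00834 √h. Setting dh/dt = 0:
Q_in = 0.00834 √h_ss ⇒ √h_ss = 0.0116/0.00834 = 1.3909.
h_ss = 1.3909² = 1.9346 m. (Since h₀ = 3.63 m > h_ss, the level will fall toward this value.)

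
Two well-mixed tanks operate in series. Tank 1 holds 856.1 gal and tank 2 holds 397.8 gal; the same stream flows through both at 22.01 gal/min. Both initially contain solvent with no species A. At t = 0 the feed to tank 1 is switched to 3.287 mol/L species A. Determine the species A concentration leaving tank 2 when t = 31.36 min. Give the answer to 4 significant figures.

Species balance on tank i: dCᵢ/dt = (Cᵢ₋₁ − Cᵢ)/τᵢ with τᵢ = Vᵢ/Q.
τ₁ = 856.1/22.01 = 38.8960 min; τ₂ = 397.8/22.01 = 18.0736 min.
Tank 1: C₁ = C_in(1 − e^(−t/τ₁)). Tank 2 (τ₁ ≠ τ₂): C₂ = C_in[1 − (τ₁ e^(−t/τ₁) − τ₂ e^(−t/τ₂))/(τ₁ − τ₂)].
At t = 31.36: e^(−t/τ₁) = 0.446528, e^(−t/τ₂) = 0.176378.
C₂ = 3.287·[1 − (38.8960·0.446528 − 18.0736·0.176378)/(20.8224)] = 3.287·0.318984 = 1.04850 mol/L.

1.049 mol/L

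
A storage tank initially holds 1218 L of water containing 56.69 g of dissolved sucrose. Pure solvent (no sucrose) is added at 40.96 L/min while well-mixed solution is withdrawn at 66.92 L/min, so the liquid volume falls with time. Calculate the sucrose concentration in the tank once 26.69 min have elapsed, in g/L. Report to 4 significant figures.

0.01234 g/L

Let m(t) be the amount of sucrose. Volume: V(t) = V₀ + (Q_in − Q_out) t = 1218 − 25.9600 t; V(26.69) = 525.128 L.
Species balance (pure solvent in): dm/dt = −Q_out · m/V(t).
Separate: dm/m = −Q_out dt/V(t) ⇒ ln(m/m₀) = −(Q_out/(Q_in−Q_out)) ln(V/V₀).
m = m₀ (V₀/V)^(Q_out/(Q_in−Q_out)) = 56.69 × (1218/525.128)^(-2.57781) = 6.48066 g.
C = m/V = 6.48066/525.128 = 0.0123411 g/L.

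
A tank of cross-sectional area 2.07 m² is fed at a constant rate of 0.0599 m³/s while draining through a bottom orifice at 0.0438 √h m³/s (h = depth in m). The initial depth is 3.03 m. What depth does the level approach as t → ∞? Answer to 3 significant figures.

1.87 m

Level balance: A dh/dt = 0.0599 − 0.0438 √h. Setting dh/dt = 0:
Q_in = 0.0438 √h_ss ⇒ √h_ss = 0.0599/0.0438 = 1.3676.
h_ss = 1.3676² = 1.8703 m. (Since h₀ = 3.03 m > h_ss, the level will fall toward this value.)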